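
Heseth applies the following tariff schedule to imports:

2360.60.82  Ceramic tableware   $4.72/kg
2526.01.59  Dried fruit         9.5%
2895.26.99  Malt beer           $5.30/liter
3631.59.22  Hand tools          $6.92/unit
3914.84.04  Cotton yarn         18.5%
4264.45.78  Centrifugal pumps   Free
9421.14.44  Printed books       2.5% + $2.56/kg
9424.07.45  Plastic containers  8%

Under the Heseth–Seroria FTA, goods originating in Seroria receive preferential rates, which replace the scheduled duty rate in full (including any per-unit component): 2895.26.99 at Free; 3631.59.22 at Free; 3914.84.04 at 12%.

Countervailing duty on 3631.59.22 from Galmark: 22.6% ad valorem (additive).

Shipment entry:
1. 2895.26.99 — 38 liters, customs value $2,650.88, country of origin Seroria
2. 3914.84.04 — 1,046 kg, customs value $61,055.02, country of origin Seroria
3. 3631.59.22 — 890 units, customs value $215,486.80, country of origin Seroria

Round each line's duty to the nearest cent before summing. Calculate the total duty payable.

$7,326.60

Line 1 (2895.26.99, Seroria, 38 liters, $2,650.88):
Base rate for 2895.26.99 is $5.30/liter.
Origin Seroria qualifies under the Heseth–Seroria agreement and 2895.26.99 is covered: preferential rate Free applies instead.
Duty = $2,650.88 × 0% = $0.00.
Line 2 (3914.84.04, Seroria, 1,046 kg, $61,055.02):
Base rate for 3914.84.04 is 18.5%.
Origin Seroria qualifies under the Heseth–Seroria agreement and 3914.84.04 is covered: preferential rate 12% applies instead.
Duty = $61,055.02 × 12% = $7,326.60.
Line 3 (3631.59.22, Seroria, 890 units, $215,486.80):
Base rate for 3631.59.22 is $6.92/unit.
Origin Seroria qualifies under the Heseth–Seroria agreement and 3631.59.22 is covered: preferential rate Free applies instead.
The additional-duty order on 3631.59.22 targets Galmark, not Seroria; it does not apply.
Duty = $215,486.80 × 0% = $0.00.
Total = $0.00 + $7,326.60 + $0.00 = $7,326.60.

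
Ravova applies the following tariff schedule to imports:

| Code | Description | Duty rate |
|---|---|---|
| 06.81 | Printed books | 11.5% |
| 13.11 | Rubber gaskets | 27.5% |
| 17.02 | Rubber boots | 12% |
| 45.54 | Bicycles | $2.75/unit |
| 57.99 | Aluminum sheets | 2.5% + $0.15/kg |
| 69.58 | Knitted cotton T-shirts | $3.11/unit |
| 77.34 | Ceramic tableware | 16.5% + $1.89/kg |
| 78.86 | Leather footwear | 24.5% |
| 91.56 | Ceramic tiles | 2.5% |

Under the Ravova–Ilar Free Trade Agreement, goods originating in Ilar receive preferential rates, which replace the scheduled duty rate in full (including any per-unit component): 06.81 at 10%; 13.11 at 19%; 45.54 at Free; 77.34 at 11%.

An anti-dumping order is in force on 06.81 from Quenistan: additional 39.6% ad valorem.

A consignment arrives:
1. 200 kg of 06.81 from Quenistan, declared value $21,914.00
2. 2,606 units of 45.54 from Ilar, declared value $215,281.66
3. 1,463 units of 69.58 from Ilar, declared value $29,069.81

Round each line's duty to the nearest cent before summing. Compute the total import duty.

Line 1 (06.81, Quenistan, 200 kg, $21,914.00):
Base rate for 06.81 is 11.5%.
06.81 has an FTA preferential rate, but origin Quenistan is not Ilar; base rate stands.
Additional duty on 06.81 from Quenistan: +39.6%. Applied ad valorem rate: 11.5% + 39.6% = 51.1%.
Duty = $21,914.00 × 51.1% = $11,198.05.
Line 2 (45.54, Ilar, 2,606 units, $215,281.66):
Base rate for 45.54 is $2.75/unit.
Origin Ilar qualifies under the Ravova–Ilar agreement and 45.54 is covered: preferential rate Free applies instead.
Duty = $215,281.66 × 0% = $0.00.
Line 3 (69.58, Ilar, 1,463 units, $29,069.81):
Base rate for 69.58 is $3.11/unit.
Origin Ilar is the FTA partner but 69.58 is not on the preference list; base rate stands.
Duty = 1,463 × $3.11 = $4,549.93.
Total = $11,198.05 + $0.00 + $4,549.93 = $15,747.98.

$15,747.98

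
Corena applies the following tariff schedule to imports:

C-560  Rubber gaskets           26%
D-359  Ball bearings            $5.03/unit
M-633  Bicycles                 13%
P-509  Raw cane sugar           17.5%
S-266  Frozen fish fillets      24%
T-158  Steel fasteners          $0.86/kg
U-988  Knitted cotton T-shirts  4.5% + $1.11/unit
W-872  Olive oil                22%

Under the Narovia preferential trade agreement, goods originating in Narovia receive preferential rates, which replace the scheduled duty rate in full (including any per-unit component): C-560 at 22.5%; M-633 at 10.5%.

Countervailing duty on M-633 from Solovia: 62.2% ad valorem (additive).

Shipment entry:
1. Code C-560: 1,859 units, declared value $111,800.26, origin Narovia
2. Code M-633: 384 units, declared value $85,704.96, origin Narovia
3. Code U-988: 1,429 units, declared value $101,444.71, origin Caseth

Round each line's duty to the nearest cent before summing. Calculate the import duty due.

$40,305.28

Line 1 (C-560, Narovia, 1,859 units, $111,800.26):
Base rate for C-560 is 26%.
Origin Narovia qualifies under the Corena–Narovia agreement and C-560 is covered: preferential rate 22.5% applies instead.
Duty = $111,800.26 × 22.5% = $25,155.06.
Line 2 (M-633, Narovia, 384 units, $85,704.96):
Base rate for M-633 is 13%.
Origin Narovia qualifies under the Corena–Narovia agreement and M-633 is covered: preferential rate 10.5% applies instead.
The additional-duty order on M-633 targets Solovia, not Narovia; it does not apply.
Duty = $85,704.96 × 10.5% = $8,999.02.
Line 3 (U-988, Caseth, 1,429 units, $101,444.71):
Base rate for U-988 is 4.5% + $1.11/unit.
Duty = $101,444.71 × 4.5% + 1,429 × $1.11 = $6,151.20.
Total = $25,155.06 + $8,999.02 + $6,151.20 = $40,305.28.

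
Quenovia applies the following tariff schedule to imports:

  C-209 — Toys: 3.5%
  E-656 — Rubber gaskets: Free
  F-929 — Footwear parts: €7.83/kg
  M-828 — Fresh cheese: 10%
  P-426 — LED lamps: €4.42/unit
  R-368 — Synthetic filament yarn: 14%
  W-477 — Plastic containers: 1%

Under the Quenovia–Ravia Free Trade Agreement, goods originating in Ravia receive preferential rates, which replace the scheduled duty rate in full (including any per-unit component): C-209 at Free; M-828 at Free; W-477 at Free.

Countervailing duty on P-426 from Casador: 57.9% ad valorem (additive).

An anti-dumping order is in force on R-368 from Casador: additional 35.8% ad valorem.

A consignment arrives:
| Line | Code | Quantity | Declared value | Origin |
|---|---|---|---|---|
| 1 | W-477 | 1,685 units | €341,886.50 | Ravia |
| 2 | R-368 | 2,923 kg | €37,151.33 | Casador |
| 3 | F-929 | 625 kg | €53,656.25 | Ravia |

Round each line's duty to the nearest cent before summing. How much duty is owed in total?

€23,395.11

Line 1 (W-477, Ravia, 1,685 units, €341,886.50):
Base rate for W-477 is 1%.
Origin Ravia qualifies under the Quenovia–Ravia agreement and W-477 is covered: preferential rate Free applies instead.
Duty = €341,886.50 × 0% = €0.00.
Line 2 (R-368, Casador, 2,923 kg, €37,151.33):
Base rate for R-368 is 14%.
Additional duty on R-368 from Casador: +35.8%. Applied ad valorem rate: 14% + 35.8% = 49.8%.
Duty = €37,151.33 × 49.8% = €18,501.36.
Line 3 (F-929, Ravia, 625 kg, €53,656.25):
Base rate for F-929 is €7.83/kg.
Origin Ravia is the FTA partner but F-929 is not on the preference list; base rate stands.
Duty = 625 × €7.83 = €4,893.75.
Total = €0.00 + €18,501.36 + €4,893.75 = €23,395.11.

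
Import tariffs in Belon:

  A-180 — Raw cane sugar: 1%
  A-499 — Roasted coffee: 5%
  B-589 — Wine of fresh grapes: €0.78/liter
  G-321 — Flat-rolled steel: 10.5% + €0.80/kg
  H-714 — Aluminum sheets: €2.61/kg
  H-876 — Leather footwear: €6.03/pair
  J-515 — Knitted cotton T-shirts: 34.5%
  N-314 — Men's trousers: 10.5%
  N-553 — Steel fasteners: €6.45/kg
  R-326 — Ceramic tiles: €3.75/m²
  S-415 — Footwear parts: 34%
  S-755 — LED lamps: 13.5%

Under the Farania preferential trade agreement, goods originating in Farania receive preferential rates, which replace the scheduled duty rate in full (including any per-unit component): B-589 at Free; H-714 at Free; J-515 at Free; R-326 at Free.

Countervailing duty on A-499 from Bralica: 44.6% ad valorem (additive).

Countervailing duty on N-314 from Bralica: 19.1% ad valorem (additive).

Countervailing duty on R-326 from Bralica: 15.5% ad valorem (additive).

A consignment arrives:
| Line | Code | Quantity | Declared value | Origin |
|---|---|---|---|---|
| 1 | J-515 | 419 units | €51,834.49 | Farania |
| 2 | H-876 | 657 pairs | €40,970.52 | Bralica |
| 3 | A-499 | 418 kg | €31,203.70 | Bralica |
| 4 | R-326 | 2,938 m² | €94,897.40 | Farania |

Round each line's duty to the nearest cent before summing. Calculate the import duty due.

Line 1 (J-515, Farania, 419 units, €51,834.49):
Base rate for J-515 is 34.5%.
Origin Farania qualifies under the Belon–Farania agreement and J-515 is covered: preferential rate Free applies instead.
Duty = €51,834.49 × 0% = €0.00.
Line 2 (H-876, Bralica, 657 pairs, €40,970.52):
Base rate for H-876 is €6.03/pair.
Duty = 657 × €6.03 = €3,961.71.
Line 3 (A-499, Bralica, 418 kg, €31,203.70):
Base rate for A-499 is 5%.
Additional duty on A-499 from Bralica: +44.6%. Applied ad valorem rate: 5% + 44.6% = 49.6%.
Duty = €31,203.70 × 49.6% = €15,477.04.
Line 4 (R-326, Farania, 2,938 m², €94,897.40):
Base rate for R-326 is €3.75/m².
Origin Farania qualifies under the Belon–Farania agreement and R-326 is covered: preferential rate Free applies instead.
The additional-duty order on R-326 targets Bralica, not Farania; it does not apply.
Duty = €94,897.40 × 0% = €0.00.
Total = €0.00 + €3,961.71 + €15,477.04 + €0.00 = €19,438.75.

€19,438.75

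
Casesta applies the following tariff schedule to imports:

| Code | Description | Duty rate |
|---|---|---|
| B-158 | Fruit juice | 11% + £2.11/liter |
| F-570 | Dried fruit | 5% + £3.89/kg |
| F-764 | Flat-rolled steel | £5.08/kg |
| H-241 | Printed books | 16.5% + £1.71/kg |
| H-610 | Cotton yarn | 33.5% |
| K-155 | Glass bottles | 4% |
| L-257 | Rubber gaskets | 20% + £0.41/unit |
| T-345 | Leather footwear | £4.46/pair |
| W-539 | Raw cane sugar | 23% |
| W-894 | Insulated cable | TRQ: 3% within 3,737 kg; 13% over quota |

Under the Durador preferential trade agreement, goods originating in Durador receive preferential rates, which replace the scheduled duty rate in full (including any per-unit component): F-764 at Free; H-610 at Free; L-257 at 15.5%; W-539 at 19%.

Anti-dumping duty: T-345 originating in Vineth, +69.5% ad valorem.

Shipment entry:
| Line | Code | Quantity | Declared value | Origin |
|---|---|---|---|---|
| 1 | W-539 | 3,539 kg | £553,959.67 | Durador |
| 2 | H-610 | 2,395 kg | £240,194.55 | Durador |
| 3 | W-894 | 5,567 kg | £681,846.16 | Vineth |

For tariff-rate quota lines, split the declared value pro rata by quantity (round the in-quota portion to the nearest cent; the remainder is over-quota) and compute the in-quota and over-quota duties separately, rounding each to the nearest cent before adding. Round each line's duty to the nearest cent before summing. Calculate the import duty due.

£148,121.56

Line 1 (W-539, Durador, 3,539 kg, £553,959.67):
Base rate for W-539 is 23%.
Origin Durador qualifies under the Casesta–Durador agreement and W-539 is covered: preferential rate 19% applies instead.
Duty = £553,959.67 × 19% = £105,252.34.
Line 2 (H-610, Durador, 2,395 kg, £240,194.55):
Base rate for H-610 is 33.5%.
Origin Durador qualifies under the Casesta–Durador agreement and H-610 is covered: preferential rate Free applies instead.
Duty = £240,194.55 × 0% = £0.00.
Line 3 (W-894, Vineth, 5,567 kg, £681,846.16):
Code W-894 is under a tariff-rate quota (threshold 3,737 kg). In-quota: 3,737 kg at 3%; over-quota: 1,830 kg at 13%.
Pro-rata value split: in-quota = £681,846.16 × 3,737/5,567 = £457,707.76; over-quota = £681,846.16 − £457,707.76 = £224,138.40.
In-quota duty = £457,707.76 × 3% = £13,731.23. Over-quota duty = £224,138.40 × 13% = £29,137.99.
Line duty = £13,731.23 + £29,137.99 = £42,869.22.
Total = £105,252.34 + £0.00 + £42,869.22 = £148,121.56.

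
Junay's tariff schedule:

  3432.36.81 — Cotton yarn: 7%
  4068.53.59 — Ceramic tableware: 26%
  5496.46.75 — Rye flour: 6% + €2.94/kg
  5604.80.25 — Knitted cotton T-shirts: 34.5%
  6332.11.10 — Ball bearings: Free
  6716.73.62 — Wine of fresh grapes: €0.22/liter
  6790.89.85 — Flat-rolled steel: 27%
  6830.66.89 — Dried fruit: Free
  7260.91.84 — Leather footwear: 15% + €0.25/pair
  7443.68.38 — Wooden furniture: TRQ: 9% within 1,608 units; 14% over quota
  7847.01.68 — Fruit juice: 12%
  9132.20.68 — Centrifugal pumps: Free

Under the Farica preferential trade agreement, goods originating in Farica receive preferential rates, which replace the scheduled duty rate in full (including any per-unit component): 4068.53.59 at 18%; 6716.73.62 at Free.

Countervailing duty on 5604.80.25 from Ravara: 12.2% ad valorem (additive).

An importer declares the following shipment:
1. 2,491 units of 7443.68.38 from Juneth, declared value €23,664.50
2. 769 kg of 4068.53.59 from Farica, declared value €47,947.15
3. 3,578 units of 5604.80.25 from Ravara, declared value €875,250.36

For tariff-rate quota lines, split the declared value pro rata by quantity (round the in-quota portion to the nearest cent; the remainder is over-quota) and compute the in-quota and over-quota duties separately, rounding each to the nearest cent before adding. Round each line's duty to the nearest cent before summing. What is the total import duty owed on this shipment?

€419,921.64

Line 1 (7443.68.38, Juneth, 2,491 units, €23,664.50):
Code 7443.68.38 is under a tariff-rate quota (threshold 1,608 units). In-quota: 1,608 units at 9%; over-quota: 883 units at 14%.
Pro-rata value split: in-quota = €23,664.50 × 1,608/2,491 = €15,276.00; over-quota = €23,664.50 − €15,276.00 = €8,388.50.
In-quota duty = €15,276.00 × 9% = €1,374.84. Over-quota duty = €8,388.50 × 14% = €1,174.39.
Line duty = €1,374.84 + €1,174.39 = €2,549.23.
Line 2 (4068.53.59, Farica, 769 kg, €47,947.15):
Base rate for 4068.53.59 is 26%.
Origin Farica qualifies under the Junay–Farica agreement and 4068.53.59 is covered: preferential rate 18% applies instead.
Duty = €47,947.15 × 18% = €8,630.49.
Line 3 (5604.80.25, Ravara, 3,578 units, €875,250.36):
Base rate for 5604.80.25 is 34.5%.
Additional duty on 5604.80.25 from Ravara: +12.2%. Applied ad valorem rate: 34.5% + 12.2% = 46.7%.
Duty = €875,250.36 × 46.7% = €408,741.92.
Total = €2,549.23 + €8,630.49 + €408,741.92 = €419,921.64.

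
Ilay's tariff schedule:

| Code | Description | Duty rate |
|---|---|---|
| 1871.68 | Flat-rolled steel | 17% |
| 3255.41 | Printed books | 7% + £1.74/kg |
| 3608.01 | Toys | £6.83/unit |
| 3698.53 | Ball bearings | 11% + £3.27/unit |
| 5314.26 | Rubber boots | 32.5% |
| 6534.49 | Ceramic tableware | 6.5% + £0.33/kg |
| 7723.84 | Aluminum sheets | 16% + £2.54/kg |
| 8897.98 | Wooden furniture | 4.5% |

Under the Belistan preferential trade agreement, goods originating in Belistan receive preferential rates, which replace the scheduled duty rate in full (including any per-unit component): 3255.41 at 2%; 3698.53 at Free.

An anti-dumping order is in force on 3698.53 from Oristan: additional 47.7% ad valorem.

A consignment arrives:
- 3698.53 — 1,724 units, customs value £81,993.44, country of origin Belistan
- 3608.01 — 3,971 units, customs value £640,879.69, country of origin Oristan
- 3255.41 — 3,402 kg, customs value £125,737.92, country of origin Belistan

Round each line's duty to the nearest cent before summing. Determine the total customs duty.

£29,636.69

Line 1 (3698.53, Belistan, 1,724 units, £81,993.44):
Base rate for 3698.53 is 11% + £3.27/unit.
Origin Belistan qualifies under the Ilay–Belistan agreement and 3698.53 is covered: preferential rate Free applies instead.
The additional-duty order on 3698.53 targets Oristan, not Belistan; it does not apply.
Duty = £81,993.44 × 0% = £0.00.
Line 2 (3608.01, Oristan, 3,971 units, £640,879.69):
Base rate for 3608.01 is £6.83/unit.
Duty = 3,971 × £6.83 = £27,121.93.
Line 3 (3255.41, Belistan, 3,402 kg, £125,737.92):
Base rate for 3255.41 is 7% + £1.74/kg.
Origin Belistan qualifies under the Ilay–Belistan agreement and 3255.41 is covered: preferential rate 2% applies instead.
Duty = £125,737.92 × 2% = £2,514.76.
Total = £0.00 + £27,121.93 + £2,514.76 = £29,636.69.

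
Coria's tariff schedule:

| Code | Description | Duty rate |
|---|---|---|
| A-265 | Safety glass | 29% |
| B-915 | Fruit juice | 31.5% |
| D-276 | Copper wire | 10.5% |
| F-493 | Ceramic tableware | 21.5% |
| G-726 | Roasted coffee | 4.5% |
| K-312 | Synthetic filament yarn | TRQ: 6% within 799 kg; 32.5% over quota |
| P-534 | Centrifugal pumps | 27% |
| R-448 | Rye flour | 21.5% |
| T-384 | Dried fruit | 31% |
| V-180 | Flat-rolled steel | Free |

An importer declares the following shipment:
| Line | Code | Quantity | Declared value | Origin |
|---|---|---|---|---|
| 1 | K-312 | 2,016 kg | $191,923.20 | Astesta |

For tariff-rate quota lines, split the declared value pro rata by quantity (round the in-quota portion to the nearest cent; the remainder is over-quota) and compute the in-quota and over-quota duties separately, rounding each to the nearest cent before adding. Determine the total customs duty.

$42,217.87

Line 1 (K-312, Astesta, 2,016 kg, $191,923.20):
Code K-312 is under a tariff-rate quota (threshold 799 kg). In-quota: 799 kg at 6%; over-quota: 1,217 kg at 32.5%.
Pro-rata value split: in-quota = $191,923.20 × 799/2,016 = $76,064.80; over-quota = $191,923.20 − $76,064.80 = $115,858.40.
In-quota duty = $76,064.80 × 6% = $4,563.89. Over-quota duty = $115,858.40 × 32.5% = $37,653.98.
Line duty = $4,563.89 + $37,653.98 = $42,217.87.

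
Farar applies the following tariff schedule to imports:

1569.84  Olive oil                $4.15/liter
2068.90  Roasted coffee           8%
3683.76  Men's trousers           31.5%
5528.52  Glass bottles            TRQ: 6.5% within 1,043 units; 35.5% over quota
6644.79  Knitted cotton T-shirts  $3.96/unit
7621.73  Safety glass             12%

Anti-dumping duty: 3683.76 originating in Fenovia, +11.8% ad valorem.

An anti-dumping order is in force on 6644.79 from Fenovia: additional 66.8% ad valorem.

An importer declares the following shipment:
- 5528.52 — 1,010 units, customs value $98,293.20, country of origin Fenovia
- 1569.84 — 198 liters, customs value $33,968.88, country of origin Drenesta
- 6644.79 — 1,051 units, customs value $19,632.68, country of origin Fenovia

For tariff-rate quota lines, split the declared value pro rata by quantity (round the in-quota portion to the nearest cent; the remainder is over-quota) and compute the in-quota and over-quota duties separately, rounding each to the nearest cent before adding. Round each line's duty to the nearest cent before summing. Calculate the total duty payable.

Line 1 (5528.52, Fenovia, 1,010 units, $98,293.20):
Code 5528.52 is under a tariff-rate quota (threshold 1,043 units). Quantity 1,010 units is within the quota, so the in-quota rate 6.5% applies to the full value.
Duty = $98,293.20 × 6.5% = $6,389.06.
Line 2 (1569.84, Drenesta, 198 liters, $33,968.88):
Base rate for 1569.84 is $4.15/liter.
Duty = 198 × $4.15 = $821.70.
Line 3 (6644.79, Fenovia, 1,051 units, $19,632.68):
Base rate for 6644.79 is $3.96/unit.
Additional duty on 6644.79 from Fenovia: +66.8% ad valorem. Applied ad valorem rate = 66.8%.
Duty = $19,632.68 × 66.8% + 1,051 × $3.96 = $17,276.59.
Total = $6,389.06 + $821.70 + $17,276.59 = $24,487.35.

$24,487.35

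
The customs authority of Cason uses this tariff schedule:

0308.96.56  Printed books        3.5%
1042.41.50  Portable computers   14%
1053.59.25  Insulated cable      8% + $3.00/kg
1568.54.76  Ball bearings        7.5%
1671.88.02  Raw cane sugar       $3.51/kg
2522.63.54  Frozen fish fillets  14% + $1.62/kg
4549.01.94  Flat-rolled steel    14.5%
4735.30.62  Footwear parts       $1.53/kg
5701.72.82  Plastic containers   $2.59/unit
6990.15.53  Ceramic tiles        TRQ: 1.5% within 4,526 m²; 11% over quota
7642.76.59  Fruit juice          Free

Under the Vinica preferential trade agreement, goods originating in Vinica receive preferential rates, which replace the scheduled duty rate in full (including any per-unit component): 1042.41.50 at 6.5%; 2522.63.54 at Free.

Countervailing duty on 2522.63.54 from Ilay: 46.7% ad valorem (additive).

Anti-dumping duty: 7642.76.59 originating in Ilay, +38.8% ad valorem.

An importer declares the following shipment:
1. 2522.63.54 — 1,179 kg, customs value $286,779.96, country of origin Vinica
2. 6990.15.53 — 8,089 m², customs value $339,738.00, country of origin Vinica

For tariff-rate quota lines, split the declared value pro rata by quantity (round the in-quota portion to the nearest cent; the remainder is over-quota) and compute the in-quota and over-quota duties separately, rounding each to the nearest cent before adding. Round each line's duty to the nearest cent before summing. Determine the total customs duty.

$19,312.44

Line 1 (2522.63.54, Vinica, 1,179 kg, $286,779.96):
Base rate for 2522.63.54 is 14% + $1.62/kg.
Origin Vinica qualifies under the Cason–Vinica agreement and 2522.63.54 is covered: preferential rate Free applies instead.
The additional-duty order on 2522.63.54 targets Ilay, not Vinica; it does not apply.
Duty = $286,779.96 × 0% = $0.00.
Line 2 (6990.15.53, Vinica, 8,089 m², $339,738.00):
Code 6990.15.53 is under a tariff-rate quota (threshold 4,526 m²). In-quota: 4,526 m² at 1.5%; over-quota: 3,563 m² at 11%.
Pro-rata value split: in-quota = $339,738.00 × 4,526/8,089 = $190,092.00; over-quota = $339,738.00 − $190,092.00 = $149,646.00.
In-quota duty = $190,092.00 × 1.5% = $2,851.38. Over-quota duty = $149,646.00 × 11% = $16,461.06.
Line duty = $2,851.38 + $16,461.06 = $19,312.44.
Total = $0.00 + $19,312.44 = $19,312.44.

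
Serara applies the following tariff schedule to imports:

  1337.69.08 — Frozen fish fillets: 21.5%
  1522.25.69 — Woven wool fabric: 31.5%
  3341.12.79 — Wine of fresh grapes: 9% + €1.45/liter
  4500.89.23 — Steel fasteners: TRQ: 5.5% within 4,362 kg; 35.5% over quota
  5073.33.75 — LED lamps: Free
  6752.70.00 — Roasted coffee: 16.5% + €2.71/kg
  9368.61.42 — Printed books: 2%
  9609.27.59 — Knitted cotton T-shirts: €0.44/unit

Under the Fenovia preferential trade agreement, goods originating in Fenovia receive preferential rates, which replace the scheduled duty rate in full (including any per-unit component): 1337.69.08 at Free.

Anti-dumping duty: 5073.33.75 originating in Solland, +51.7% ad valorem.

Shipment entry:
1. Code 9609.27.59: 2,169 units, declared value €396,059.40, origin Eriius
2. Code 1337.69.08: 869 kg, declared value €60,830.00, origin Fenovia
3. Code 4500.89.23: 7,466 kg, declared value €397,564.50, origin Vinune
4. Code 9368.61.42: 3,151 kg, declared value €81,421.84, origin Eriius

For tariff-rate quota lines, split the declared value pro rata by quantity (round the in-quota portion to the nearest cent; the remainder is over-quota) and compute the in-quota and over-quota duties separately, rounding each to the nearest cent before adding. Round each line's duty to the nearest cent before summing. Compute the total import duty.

Line 1 (9609.27.59, Eriius, 2,169 units, €396,059.40):
Base rate for 9609.27.59 is €0.44/unit.
Duty = 2,169 × €0.44 = €954.36.
Line 2 (1337.69.08, Fenovia, 869 kg, €60,830.00):
Base rate for 1337.69.08 is 21.5%.
Origin Fenovia qualifies under the Serara–Fenovia agreement and 1337.69.08 is covered: preferential rate Free applies instead.
Duty = €60,830.00 × 0% = €0.00.
Line 3 (4500.89.23, Vinune, 7,466 kg, €397,564.50):
Code 4500.89.23 is under a tariff-rate quota (threshold 4,362 kg). In-quota: 4,362 kg at 5.5%; over-quota: 3,104 kg at 35.5%.
Pro-rata value split: in-quota = €397,564.50 × 4,362/7,466 = €232,276.50; over-quota = €397,564.50 − €232,276.50 = €165,288.00.
In-quota duty = €232,276.50 × 5.5% = €12,775.21. Over-quota duty = €165,288.00 × 35.5% = €58,677.24.
Line duty = €12,775.21 + €58,677.24 = €71,452.45.
Line 4 (9368.61.42, Eriius, 3,151 kg, €81,421.84):
Base rate for 9368.61.42 is 2%.
Duty = €81,421.84 × 2% = €1,628.44.
Total = €954.36 + €0.00 + €71,452.45 + €1,628.44 = €74,035.25.

€74,035.25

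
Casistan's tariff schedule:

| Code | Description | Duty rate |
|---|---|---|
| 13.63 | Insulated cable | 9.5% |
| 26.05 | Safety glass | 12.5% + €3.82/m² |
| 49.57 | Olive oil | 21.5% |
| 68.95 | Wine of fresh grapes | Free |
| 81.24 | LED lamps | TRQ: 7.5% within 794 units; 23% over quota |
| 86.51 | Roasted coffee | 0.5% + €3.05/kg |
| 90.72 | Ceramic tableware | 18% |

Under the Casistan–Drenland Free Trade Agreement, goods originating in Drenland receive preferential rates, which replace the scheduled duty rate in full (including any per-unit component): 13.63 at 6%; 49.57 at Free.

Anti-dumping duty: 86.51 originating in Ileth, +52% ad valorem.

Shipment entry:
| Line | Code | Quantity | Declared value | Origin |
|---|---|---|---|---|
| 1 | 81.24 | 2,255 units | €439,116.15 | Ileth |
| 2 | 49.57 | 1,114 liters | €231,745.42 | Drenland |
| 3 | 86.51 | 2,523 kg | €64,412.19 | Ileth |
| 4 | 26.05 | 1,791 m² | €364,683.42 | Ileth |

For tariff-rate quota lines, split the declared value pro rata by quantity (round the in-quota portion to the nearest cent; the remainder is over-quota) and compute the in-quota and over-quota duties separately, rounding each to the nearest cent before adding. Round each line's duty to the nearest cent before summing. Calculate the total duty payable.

Line 1 (81.24, Ileth, 2,255 units, €439,116.15):
Code 81.24 is under a tariff-rate quota (threshold 794 units). In-quota: 794 units at 7.5%; over-quota: 1,461 units at 23%.
Pro-rata value split: in-quota = €439,116.15 × 794/2,255 = €154,615.62; over-quota = €439,116.15 − €154,615.62 = €284,500.53.
In-quota duty = €154,615.62 × 7.5% = €11,596.17. Over-quota duty = €284,500.53 × 23% = €65,435.12.
Line duty = €11,596.17 + €65,435.12 = €77,031.29.
Line 2 (49.57, Drenland, 1,114 liters, €231,745.42):
Base rate for 49.57 is 21.5%.
Origin Drenland qualifies under the Casistan–Drenland agreement and 49.57 is covered: preferential rate Free applies instead.
Duty = €231,745.42 × 0% = €0.00.
Line 3 (86.51, Ileth, 2,523 kg, €64,412.19):
Base rate for 86.51 is 0.5% + €3.05/kg.
Additional duty on 86.51 from Ileth: +52%. Applied ad valorem rate: 0.5% + 52% = 52.5%.
Duty = €64,412.19 × 52.5% + 2,523 × €3.05 = €41,511.55.
Line 4 (26.05, Ileth, 1,791 m², €364,683.42):
Base rate for 26.05 is 12.5% + €3.82/m².
Duty = €364,683.42 × 12.5% + 1,791 × €3.82 = €52,427.05.
Total = €77,031.29 + €0.00 + €41,511.55 + €52,427.05 = €170,969.89.

€170,969.89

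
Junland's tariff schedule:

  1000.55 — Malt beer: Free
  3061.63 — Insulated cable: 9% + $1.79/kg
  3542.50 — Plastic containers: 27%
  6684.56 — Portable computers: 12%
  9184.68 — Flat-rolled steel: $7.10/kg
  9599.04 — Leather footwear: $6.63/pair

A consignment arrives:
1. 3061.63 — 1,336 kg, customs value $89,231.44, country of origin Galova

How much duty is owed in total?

$10,422.27

Line 1 (3061.63, Galova, 1,336 kg, $89,231.44):
Base rate for 3061.63 is 9% + $1.79/kg.
Duty = $89,231.44 × 9% + 1,336 × $1.79 = $10,422.27.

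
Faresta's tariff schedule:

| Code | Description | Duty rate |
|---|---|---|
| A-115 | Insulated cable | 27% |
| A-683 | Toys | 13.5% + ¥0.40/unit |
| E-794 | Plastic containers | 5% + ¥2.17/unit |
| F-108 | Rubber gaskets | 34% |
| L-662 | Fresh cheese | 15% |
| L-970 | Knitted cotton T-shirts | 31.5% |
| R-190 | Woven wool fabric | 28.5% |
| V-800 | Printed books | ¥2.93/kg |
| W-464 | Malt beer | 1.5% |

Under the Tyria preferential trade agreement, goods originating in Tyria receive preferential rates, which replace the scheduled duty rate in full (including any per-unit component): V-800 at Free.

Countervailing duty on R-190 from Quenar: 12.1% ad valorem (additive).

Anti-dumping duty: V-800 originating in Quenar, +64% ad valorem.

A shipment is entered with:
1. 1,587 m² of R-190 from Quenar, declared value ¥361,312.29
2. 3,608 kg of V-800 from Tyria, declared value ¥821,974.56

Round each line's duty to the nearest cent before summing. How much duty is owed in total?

Line 1 (R-190, Quenar, 1,587 m², ¥361,312.29):
Base rate for R-190 is 28.5%.
Additional duty on R-190 from Quenar: +12.1%. Applied ad valorem rate: 28.5% + 12.1% = 40.6%.
Duty = ¥361,312.29 × 40.6% = ¥146,692.79.
Line 2 (V-800, Tyria, 3,608 kg, ¥821,974.56):
Base rate for V-800 is ¥2.93/kg.
Origin Tyria qualifies under the Faresta–Tyria agreement and V-800 is covered: preferential rate Free applies instead.
The additional-duty order on V-800 targets Quenar, not Tyria; it does not apply.
Duty = ¥821,974.56 × 0% = ¥0.00.
Total = ¥146,692.79 + ¥0.00 = ¥146,692.79.

¥146,692.79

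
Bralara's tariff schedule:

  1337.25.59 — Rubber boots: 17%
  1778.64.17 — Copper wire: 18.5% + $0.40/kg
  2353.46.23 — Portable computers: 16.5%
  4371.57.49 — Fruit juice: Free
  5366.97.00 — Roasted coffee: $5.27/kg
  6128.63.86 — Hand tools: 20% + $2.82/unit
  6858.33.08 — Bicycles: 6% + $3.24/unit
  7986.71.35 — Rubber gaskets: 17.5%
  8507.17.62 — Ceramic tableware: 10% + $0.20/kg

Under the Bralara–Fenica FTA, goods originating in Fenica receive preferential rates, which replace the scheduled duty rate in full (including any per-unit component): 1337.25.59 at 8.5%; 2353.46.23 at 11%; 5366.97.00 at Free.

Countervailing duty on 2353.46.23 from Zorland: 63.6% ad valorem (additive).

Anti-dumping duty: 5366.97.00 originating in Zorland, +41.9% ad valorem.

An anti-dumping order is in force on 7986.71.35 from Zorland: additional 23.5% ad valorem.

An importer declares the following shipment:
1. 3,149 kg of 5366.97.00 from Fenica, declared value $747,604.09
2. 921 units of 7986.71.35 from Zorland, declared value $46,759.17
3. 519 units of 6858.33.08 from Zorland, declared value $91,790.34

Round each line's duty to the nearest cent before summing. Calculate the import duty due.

Line 1 (5366.97.00, Fenica, 3,149 kg, $747,604.09):
Base rate for 5366.97.00 is $5.27/kg.
Origin Fenica qualifies under the Bralara–Fenica agreement and 5366.97.00 is covered: preferential rate Free applies instead.
The additional-duty order on 5366.97.00 targets Zorland, not Fenica; it does not apply.
Duty = $747,604.09 × 0% = $0.00.
Line 2 (7986.71.35, Zorland, 921 units, $46,759.17):
Base rate for 7986.71.35 is 17.5%.
Additional duty on 7986.71.35 from Zorland: +23.5%. Applied ad valorem rate: 17.5% + 23.5% = 41%.
Duty = $46,759.17 × 41% = $19,171.26.
Line 3 (6858.33.08, Zorland, 519 units, $91,790.34):
Base rate for 6858.33.08 is 6% + $3.24/unit.
Duty = $91,790.34 × 6% + 519 × $3.24 = $7,188.98.
Total = $0.00 + $19,171.26 + $7,188.98 = $26,360.24.

$26,360.24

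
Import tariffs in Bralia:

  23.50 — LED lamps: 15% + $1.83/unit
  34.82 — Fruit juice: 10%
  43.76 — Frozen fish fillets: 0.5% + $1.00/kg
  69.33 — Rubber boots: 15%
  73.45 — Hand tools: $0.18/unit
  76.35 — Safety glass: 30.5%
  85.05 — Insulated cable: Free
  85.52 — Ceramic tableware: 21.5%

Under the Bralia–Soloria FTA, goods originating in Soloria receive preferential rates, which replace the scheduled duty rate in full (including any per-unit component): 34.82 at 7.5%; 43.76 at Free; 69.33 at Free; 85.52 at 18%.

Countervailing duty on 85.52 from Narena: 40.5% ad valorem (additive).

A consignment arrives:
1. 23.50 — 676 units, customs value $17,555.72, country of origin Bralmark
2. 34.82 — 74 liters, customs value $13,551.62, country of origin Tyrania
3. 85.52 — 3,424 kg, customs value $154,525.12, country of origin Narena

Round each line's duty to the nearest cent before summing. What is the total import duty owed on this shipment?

$101,031.17

Line 1 (23.50, Bralmark, 676 units, $17,555.72):
Base rate for 23.50 is 15% + $1.83/unit.
Duty = $17,555.72 × 15% + 676 × $1.83 = $3,870.44.
Line 2 (34.82, Tyrania, 74 liters, $13,551.62):
Base rate for 34.82 is 10%.
34.82 has an FTA preferential rate, but origin Tyrania is not Soloria; base rate stands.
Duty = $13,551.62 × 10% = $1,355.16.
Line 3 (85.52, Narena, 3,424 kg, $154,525.12):
Base rate for 85.52 is 21.5%.
85.52 has an FTA preferential rate, but origin Narena is not Soloria; base rate stands.
Additional duty on 85.52 from Narena: +40.5%. Applied ad valorem rate: 21.5% + 40.5% = 62%.
Duty = $154,525.12 × 62% = $95,805.57.
Total = $3,870.44 + $1,355.16 + $95,805.57 = $101,031.17.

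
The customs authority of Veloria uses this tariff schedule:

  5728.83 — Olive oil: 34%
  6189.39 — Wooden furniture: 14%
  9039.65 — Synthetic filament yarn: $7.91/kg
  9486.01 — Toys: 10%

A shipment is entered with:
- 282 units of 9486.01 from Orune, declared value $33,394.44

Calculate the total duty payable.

$3,339.44

Line 1 (9486.01, Orune, 282 units, $33,394.44):
Base rate for 9486.01 is 10%.
Duty = $33,394.44 × 10% = $3,339.44.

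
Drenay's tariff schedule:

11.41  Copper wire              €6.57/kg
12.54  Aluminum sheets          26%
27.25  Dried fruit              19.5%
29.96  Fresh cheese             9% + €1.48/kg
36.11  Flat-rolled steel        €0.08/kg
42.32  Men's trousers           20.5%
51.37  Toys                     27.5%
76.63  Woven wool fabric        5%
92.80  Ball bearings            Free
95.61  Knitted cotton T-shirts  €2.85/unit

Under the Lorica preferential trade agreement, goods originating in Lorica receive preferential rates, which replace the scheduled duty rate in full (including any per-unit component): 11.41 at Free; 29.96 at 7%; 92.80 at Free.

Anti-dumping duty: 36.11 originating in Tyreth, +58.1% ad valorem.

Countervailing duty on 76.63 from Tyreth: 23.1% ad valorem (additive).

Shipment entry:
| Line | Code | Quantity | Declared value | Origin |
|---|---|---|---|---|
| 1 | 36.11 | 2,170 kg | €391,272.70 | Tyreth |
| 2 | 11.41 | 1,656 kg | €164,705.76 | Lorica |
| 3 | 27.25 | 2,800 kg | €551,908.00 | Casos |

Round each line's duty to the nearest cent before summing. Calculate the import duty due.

€335,125.10

Line 1 (36.11, Tyreth, 2,170 kg, €391,272.70):
Base rate for 36.11 is €0.08/kg.
Additional duty on 36.11 from Tyreth: +58.1% ad valorem. Applied ad valorem rate = 58.1%.
Duty = €391,272.70 × 58.1% + 2,170 × €0.08 = €227,503.04.
Line 2 (11.41, Lorica, 1,656 kg, €164,705.76):
Base rate for 11.41 is €6.57/kg.
Origin Lorica qualifies under the Drenay–Lorica agreement and 11.41 is covered: preferential rate Free applies instead.
Duty = €164,705.76 × 0% = €0.00.
Line 3 (27.25, Casos, 2,800 kg, €551,908.00):
Base rate for 27.25 is 19.5%.
Duty = €551,908.00 × 19.5% = €107,622.06.
Total = €227,503.04 + €0.00 + €107,622.06 = €335,125.10.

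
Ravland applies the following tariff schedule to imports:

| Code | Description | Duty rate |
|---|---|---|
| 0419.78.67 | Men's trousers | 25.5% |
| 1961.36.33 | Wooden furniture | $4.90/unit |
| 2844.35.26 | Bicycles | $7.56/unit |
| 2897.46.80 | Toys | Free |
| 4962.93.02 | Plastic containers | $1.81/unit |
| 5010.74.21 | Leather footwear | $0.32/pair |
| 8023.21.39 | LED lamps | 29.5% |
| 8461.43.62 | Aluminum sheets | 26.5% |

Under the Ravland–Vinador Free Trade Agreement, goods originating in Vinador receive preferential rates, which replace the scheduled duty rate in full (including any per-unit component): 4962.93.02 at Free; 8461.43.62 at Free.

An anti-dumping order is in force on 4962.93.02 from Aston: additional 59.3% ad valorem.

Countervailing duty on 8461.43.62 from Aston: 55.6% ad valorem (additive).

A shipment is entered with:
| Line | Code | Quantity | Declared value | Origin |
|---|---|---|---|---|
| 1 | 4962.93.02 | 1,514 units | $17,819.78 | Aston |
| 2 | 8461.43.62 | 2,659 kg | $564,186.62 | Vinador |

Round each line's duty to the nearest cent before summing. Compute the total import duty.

$13,307.47

Line 1 (4962.93.02, Aston, 1,514 units, $17,819.78):
Base rate for 4962.93.02 is $1.81/unit.
4962.93.02 has an FTA preferential rate, but origin Aston is not Vinador; base rate stands.
Additional duty on 4962.93.02 from Aston: +59.3% ad valorem. Applied ad valorem rate = 59.3%.
Duty = $17,819.78 × 59.3% + 1,514 × $1.81 = $13,307.47.
Line 2 (8461.43.62, Vinador, 2,659 kg, $564,186.62):
Base rate for 8461.43.62 is 26.5%.
Origin Vinador qualifies under the Ravland–Vinador agreement and 8461.43.62 is covered: preferential rate Free applies instead.
The additional-duty order on 8461.43.62 targets Aston, not Vinador; it does not apply.
Duty = $564,186.62 × 0% = $0.00.
Total = $13,307.47 + $0.00 = $13,307.47.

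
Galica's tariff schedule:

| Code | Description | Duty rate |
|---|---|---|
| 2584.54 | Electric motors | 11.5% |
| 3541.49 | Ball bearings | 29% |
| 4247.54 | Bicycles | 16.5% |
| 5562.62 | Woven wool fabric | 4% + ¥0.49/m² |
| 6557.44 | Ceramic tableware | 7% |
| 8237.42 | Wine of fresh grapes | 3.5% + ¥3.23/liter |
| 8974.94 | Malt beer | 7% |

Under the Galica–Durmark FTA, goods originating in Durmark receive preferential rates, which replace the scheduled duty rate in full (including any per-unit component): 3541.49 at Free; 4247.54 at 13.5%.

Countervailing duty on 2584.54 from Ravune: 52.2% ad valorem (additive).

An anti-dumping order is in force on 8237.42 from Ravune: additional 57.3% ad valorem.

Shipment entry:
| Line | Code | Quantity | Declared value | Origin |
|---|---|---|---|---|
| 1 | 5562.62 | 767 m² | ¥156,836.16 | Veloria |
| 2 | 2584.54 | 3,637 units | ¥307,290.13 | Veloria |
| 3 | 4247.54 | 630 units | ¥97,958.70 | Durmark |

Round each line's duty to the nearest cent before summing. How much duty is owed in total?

Line 1 (5562.62, Veloria, 767 m², ¥156,836.16):
Base rate for 5562.62 is 4% + ¥0.49/m².
Duty = ¥156,836.16 × 4% + 767 × ¥0.49 = ¥6,649.28.
Line 2 (2584.54, Veloria, 3,637 units, ¥307,290.13):
Base rate for 2584.54 is 11.5%.
The additional-duty order on 2584.54 targets Ravune, not Veloria; it does not apply.
Duty = ¥307,290.13 × 11.5% = ¥35,338.36.
Line 3 (4247.54, Durmark, 630 units, ¥97,958.70):
Base rate for 4247.54 is 16.5%.
Origin Durmark qualifies under the Galica–Durmark agreement and 4247.54 is covered: preferential rate 13.5% applies instead.
Duty = ¥97,958.70 × 13.5% = ¥13,224.42.
Total = ¥6,649.28 + ¥35,338.36 + ¥13,224.42 = ¥55,212.06.

¥55,212.06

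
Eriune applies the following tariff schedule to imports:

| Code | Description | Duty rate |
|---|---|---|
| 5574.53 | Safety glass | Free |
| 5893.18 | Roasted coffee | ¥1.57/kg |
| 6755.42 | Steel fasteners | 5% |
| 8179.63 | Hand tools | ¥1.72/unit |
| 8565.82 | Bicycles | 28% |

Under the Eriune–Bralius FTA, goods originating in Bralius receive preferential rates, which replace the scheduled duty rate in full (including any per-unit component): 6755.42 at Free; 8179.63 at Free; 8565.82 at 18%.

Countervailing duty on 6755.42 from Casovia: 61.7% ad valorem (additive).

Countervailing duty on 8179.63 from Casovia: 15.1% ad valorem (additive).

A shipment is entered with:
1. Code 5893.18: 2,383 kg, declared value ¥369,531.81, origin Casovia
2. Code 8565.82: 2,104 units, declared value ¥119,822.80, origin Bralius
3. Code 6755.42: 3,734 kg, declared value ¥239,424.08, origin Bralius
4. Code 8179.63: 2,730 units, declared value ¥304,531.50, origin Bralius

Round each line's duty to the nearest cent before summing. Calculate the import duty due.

¥25,309.41

Line 1 (5893.18, Casovia, 2,383 kg, ¥369,531.81):
Base rate for 5893.18 is ¥1.57/kg.
Duty = 2,383 × ¥1.57 = ¥3,741.31.
Line 2 (8565.82, Bralius, 2,104 units, ¥119,822.80):
Base rate for 8565.82 is 28%.
Origin Bralius qualifies under the Eriune–Bralius agreement and 8565.82 is covered: preferential rate 18% applies instead.
Duty = ¥119,822.80 × 18% = ¥21,568.10.
Line 3 (6755.42, Bralius, 3,734 kg, ¥239,424.08):
Base rate for 6755.42 is 5%.
Origin Bralius qualifies under the Eriune–Bralius agreement and 6755.42 is covered: preferential rate Free applies instead.
The additional-duty order on 6755.42 targets Casovia, not Bralius; it does not apply.
Duty = ¥239,424.08 × 0% = ¥0.00.
Line 4 (8179.63, Bralius, 2,730 units, ¥304,531.50):
Base rate for 8179.63 is ¥1.72/unit.
Origin Bralius qualifies under the Eriune–Bralius agreement and 8179.63 is covered: preferential rate Free applies instead.
The additional-duty order on 8179.63 targets Casovia, not Bralius; it does not apply.
Duty = ¥304,531.50 × 0% = ¥0.00.
Total = ¥3,741.31 + ¥21,568.10 + ¥0.00 + ¥0.00 = ¥25,309.41.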